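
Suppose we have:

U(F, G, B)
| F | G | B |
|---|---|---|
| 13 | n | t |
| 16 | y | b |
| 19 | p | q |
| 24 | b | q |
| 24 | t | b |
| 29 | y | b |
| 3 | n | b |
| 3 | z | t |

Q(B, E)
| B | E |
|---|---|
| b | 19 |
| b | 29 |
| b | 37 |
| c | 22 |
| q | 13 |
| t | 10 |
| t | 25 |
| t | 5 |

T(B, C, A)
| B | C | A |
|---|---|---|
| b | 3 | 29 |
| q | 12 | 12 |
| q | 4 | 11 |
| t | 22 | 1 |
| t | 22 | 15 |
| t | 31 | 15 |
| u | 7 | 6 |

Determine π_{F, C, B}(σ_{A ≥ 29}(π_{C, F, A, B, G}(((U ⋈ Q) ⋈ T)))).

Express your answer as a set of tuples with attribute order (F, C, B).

U ⋈ Q (natural join on B): {(13, n, t, 10), (13, n, t, 25), (13, n, t, 5), (16, y, b, 19), (16, y, b, 29), (16, y, b, 37), (19, p, q, 13), (24, b, q, 13), (24, t, b, 19), (24, t, b, 29), (24, t, b, 37), (29, y, b, 19), (29, y, b, 29), (29, y, b, 37), (3, n, b, 19), (3, n, b, 29), (3, n, b, 37), (3, z, t, 10), (3, z, t, 25), (3, z, t, 5)}
(U ⋈ Q) ⋈ T (natural join on B): {(13, n, t, 10, 22, 1), (13, n, t, 10, 22, 15), (13, n, t, 10, 31, 15), (13, n, t, 25, 22, 1), (13, n, t, 25, 22, 15), (13, n, t, 25, 31, 15), (13, n, t, 5, 22, 1), (13, n, t, 5, 22, 15), (13, n, t, 5, 31, 15), (16, y, b, 19, 3, 29), (16, y, b, 29, 3, 29), (16, y, b, 37, 3, 29), (19, p, q, 13, 12, 12), (19, p, q, 13, 4, 11), (24, b, q, 13, 12, 12), (24, b, q, 13, 4, 11), (24, t, b, 19, 3, 29), (24, t, b, 29, 3, 29), (24, t, b, 37, 3, 29), (29, y, b, 19, 3, 29), (29, y, b, 29, 3, 29), (29, y, b, 37, 3, 29), (3, n, b, 19, 3, 29), (3, n, b, 29, 3, 29), (3, n, b, 37, 3, 29), (3, z, t, 10, 22, 1), (3, z, t, 10, 22, 15), (3, z, t, 10, 31, 15), (3, z, t, 25, 22, 1), (3, z, t, 25, 22, 15), (3, z, t, 25, 31, 15), (3, z, t, 5, 22, 1), (3, z, t, 5, 22, 15), (3, z, t, 5, 31, 15)}
Projecting to C, F, A, B, G (20 duplicate(s) eliminated): {(12, 19, 12, q, p), (12, 24, 12, q, b), (22, 13, 1, t, n), (22, 13, 15, t, n), (22, 3, 1, t, z), (22, 3, 15, t, z), (3, 16, 29, b, y), (3, 24, 29, b, t), (3, 29, 29, b, y), (3, 3, 29, b, n), (31, 13, 15, t, n), (31, 3, 15, t, z), (4, 19, 11, q, p), (4, 24, 11, q, b)}
σ[A ≥ 29]: keep tuples satisfying A ≥ 29 → {(3, 16, 29, b, y), (3, 24, 29, b, t), (3, 29, 29, b, y), (3, 3, 29, b, n)}
Projecting to F, C, B: {(16, 3, b), (24, 3, b), (29, 3, b), (3, 3, b)}

{(16, 3, b), (24, 3, b), (29, 3, b), (3, 3, b)}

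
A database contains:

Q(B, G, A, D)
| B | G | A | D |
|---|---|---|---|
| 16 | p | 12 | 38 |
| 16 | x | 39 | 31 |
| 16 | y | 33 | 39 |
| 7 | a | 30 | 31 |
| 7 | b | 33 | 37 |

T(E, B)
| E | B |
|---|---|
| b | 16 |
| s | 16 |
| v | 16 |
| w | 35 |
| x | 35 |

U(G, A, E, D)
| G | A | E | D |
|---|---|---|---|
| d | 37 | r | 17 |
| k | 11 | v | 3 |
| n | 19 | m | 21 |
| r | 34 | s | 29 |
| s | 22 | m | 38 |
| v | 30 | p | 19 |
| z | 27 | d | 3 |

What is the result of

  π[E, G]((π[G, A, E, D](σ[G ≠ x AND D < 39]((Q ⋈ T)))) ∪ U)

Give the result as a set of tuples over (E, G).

{(b, p), (d, z), (m, n), (m, s), (p, v), (r, d), (s, p), (s, r), (v, k), (v, p)}

Joining Q and T on B yields {(16, p, 12, 38, b), (16, p, 12, 38, s), (16, p, 12, 38, v), (16, x, 39, 31, b), (16, x, 39, 31, s), (16, x, 39, 31, v), (16, y, 33, 39, b), (16, y, 33, 39, s), (16, y, 33, 39, v)}.
σ[G ≠ x AND D < 39]: keep tuples satisfying G ≠ x AND D < 39 → {(16, p, 12, 38, b), (16, p, 12, 38, s), (16, p, 12, 38, v)}
Keep only column(s) G, A, E, D: {(p, 12, b, 38), (p, 12, s, 38), (p, 12, v, 38)}
Set union of the two operands is {(d, 37, r, 17), (k, 11, v, 3), (n, 19, m, 21), (p, 12, b, 38), (p, 12, s, 38), (p, 12, v, 38), (r, 34, s, 29), (s, 22, m, 38), (v, 30, p, 19), (z, 27, d, 3)}.
Keep only column(s) E, G: {(b, p), (d, z), (m, n), (m, s), (p, v), (r, d), (s, p), (s, r), (v, k), (v, p)}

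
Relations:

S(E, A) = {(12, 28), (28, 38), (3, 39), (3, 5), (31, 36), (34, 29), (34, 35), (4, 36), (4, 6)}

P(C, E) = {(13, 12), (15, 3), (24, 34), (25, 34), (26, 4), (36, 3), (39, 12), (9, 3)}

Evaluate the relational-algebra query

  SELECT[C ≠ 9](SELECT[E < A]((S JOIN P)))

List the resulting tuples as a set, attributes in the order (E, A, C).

{(12, 28, 13), (12, 28, 39), (3, 39, 15), (3, 39, 36), (3, 5, 15), (3, 5, 36), (34, 35, 24), (34, 35, 25), (4, 36, 26), (4, 6, 26)}

S ⋈ P (natural join on E): {(12, 28, 13), (12, 28, 39), (3, 39, 15), (3, 39, 36), (3, 39, 9), (3, 5, 15), (3, 5, 36), (3, 5, 9), (34, 29, 24), (34, 29, 25), (34, 35, 24), (34, 35, 25), (4, 36, 26), (4, 6, 26)}
Apply σ_{E < A}; surviving tuples: {(12, 28, 13), (12, 28, 39), (3, 39, 15), (3, 39, 36), (3, 39, 9), (3, 5, 15), (3, 5, 36), (3, 5, 9), (34, 35, 24), (34, 35, 25), (4, 36, 26), (4, 6, 26)}
Apply σ_{C ≠ 9}; surviving tuples: {(12, 28, 13), (12, 28, 39), (3, 39, 15), (3, 39, 36), (3, 5, 15), (3, 5, 36), (34, 35, 24), (34, 35, 25), (4, 36, 26), (4, 6, 26)}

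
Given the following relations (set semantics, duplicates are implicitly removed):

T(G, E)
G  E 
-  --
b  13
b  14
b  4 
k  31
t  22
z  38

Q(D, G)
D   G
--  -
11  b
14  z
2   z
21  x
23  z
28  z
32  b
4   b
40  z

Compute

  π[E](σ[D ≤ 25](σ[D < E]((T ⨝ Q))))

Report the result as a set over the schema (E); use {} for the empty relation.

{13, 14, 38}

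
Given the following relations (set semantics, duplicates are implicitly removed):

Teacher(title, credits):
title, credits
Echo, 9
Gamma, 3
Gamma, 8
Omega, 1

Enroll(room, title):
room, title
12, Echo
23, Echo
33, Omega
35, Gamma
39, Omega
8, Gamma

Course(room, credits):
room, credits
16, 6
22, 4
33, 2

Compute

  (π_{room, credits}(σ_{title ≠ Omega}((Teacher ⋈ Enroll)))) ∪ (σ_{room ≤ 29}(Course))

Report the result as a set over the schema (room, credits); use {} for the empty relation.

Natural join on title: {(Echo, 9, 12), (Echo, 9, 23), (Gamma, 3, 35), (Gamma, 3, 8), (Gamma, 8, 35), (Gamma, 8, 8), (Omega, 1, 33), (Omega, 1, 39)}
Apply σ_{title ≠ Omega}; surviving tuples: {(Echo, 9, 12), (Echo, 9, 23), (Gamma, 3, 35), (Gamma, 3, 8), (Gamma, 8, 35), (Gamma, 8, 8)}
Keep only column(s) room, credits: {(12, 9), (23, 9), (35, 3), (35, 8), (8, 3), (8, 8)}
Apply σ_{room ≤ 29}; surviving tuples: {(16, 6), (22, 4)}
Taking the union: {(12, 9), (16, 6), (22, 4), (23, 9), (35, 3), (35, 8), (8, 3), (8, 8)}

{(12, 9), (16, 6), (22, 4), (23, 9), (35, 3), (35, 8), (8, 3), (8, 8)}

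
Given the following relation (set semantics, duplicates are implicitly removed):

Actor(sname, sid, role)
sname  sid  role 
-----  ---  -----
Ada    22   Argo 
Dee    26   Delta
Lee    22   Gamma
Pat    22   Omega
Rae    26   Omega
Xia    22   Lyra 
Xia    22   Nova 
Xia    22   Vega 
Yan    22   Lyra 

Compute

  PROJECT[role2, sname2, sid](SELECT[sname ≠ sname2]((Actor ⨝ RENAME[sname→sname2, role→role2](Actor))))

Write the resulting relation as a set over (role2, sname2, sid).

ρ[sname→sname2, role→role2]: schema becomes (sname2, sid, role2); tuples unchanged.
Actor ⋈ RENAME[sname→sname2, role→role2](Actor) (natural join on sid): {(Ada, 22, Argo, Ada, Argo), (Ada, 22, Argo, Lee, Gamma), (Ada, 22, Argo, Pat, Omega), (Ada, 22, Argo, Xia, Lyra), (Ada, 22, Argo, Xia, Nova), (Ada, 22, Argo, Xia, Vega), (Ada, 22, Argo, Yan, Lyra), (Dee, 26, Delta, Dee, Delta), (Dee, 26, Delta, Rae, Omega), (Lee, 22, Gamma, Ada, Argo), (Lee, 22, Gamma, Lee, Gamma), (Lee, 22, Gamma, Pat, Omega), (Lee, 22, Gamma, Xia, Lyra), (Lee, 22, Gamma, Xia, Nova), (Lee, 22, Gamma, Xia, Vega), (Lee, 22, Gamma, Yan, Lyra), (Pat, 22, Omega, Ada, Argo), (Pat, 22, Omega, Lee, Gamma), (Pat, 22, Omega, Pat, Omega), (Pat, 22, Omega, Xia, Lyra), (Pat, 22, Omega, Xia, Nova), (Pat, 22, Omega, Xia, Vega), (Pat, 22, Omega, Yan, Lyra), (Rae, 26, Omega, Dee, Delta), (Rae, 26, Omega, Rae, Omega), (Xia, 22, Lyra, Ada, Argo), (Xia, 22, Lyra, Lee, Gamma), (Xia, 22, Lyra, Pat, Omega), (Xia, 22, Lyra, Xia, Lyra), (Xia, 22, Lyra, Xia, Nova), (Xia, 22, Lyra, Xia, Vega), (Xia, 22, Lyra, Yan, Lyra), (Xia, 22, Nova, Ada, Argo), (Xia, 22, Nova, Lee, Gamma), (Xia, 22, Nova, Pat, Omega), (Xia, 22, Nova, Xia, Lyra), (Xia, 22, Nova, Xia, Nova), (Xia, 22, Nova, Xia, Vega), (Xia, 22, Nova, Yan, Lyra), (Xia, 22, Vega, Ada, Argo), (Xia, 22, Vega, Lee, Gamma), (Xia, 22, Vega, Pat, Omega), (Xia, 22, Vega, Xia, Lyra), (Xia, 22, Vega, Xia, Nova), (Xia, 22, Vega, Xia, Vega), (Xia, 22, Vega, Yan, Lyra), (Yan, 22, Lyra, Ada, Argo), (Yan, 22, Lyra, Lee, Gamma), (Yan, 22, Lyra, Pat, Omega), (Yan, 22, Lyra, Xia, Lyra), (Yan, 22, Lyra, Xia, Nova), (Yan, 22, Lyra, Xia, Vega), (Yan, 22, Lyra, Yan, Lyra)}
Apply σ_{sname ≠ sname2}; surviving tuples: {(Ada, 22, Argo, Lee, Gamma), (Ada, 22, Argo, Pat, Omega), (Ada, 22, Argo, Xia, Lyra), (Ada, 22, Argo, Xia, Nova), (Ada, 22, Argo, Xia, Vega), (Ada, 22, Argo, Yan, Lyra), (Dee, 26, Delta, Rae, Omega), (Lee, 22, Gamma, Ada, Argo), (Lee, 22, Gamma, Pat, Omega), (Lee, 22, Gamma, Xia, Lyra), (Lee, 22, Gamma, Xia, Nova), (Lee, 22, Gamma, Xia, Vega), (Lee, 22, Gamma, Yan, Lyra), (Pat, 22, Omega, Ada, Argo), (Pat, 22, Omega, Lee, Gamma), (Pat, 22, Omega, Xia, Lyra), (Pat, 22, Omega, Xia, Nova), (Pat, 22, Omega, Xia, Vega), (Pat, 22, Omega, Yan, Lyra), (Rae, 26, Omega, Dee, Delta), (Xia, 22, Lyra, Ada, Argo), (Xia, 22, Lyra, Lee, Gamma), (Xia, 22, Lyra, Pat, Omega), (Xia, 22, Lyra, Yan, Lyra), (Xia, 22, Nova, Ada, Argo), (Xia, 22, Nova, Lee, Gamma), (Xia, 22, Nova, Pat, Omega), (Xia, 22, Nova, Yan, Lyra), (Xia, 22, Vega, Ada, Argo), (Xia, 22, Vega, Lee, Gamma), (Xia, 22, Vega, Pat, Omega), (Xia, 22, Vega, Yan, Lyra), (Yan, 22, Lyra, Ada, Argo), (Yan, 22, Lyra, Lee, Gamma), (Yan, 22, Lyra, Pat, Omega), (Yan, 22, Lyra, Xia, Lyra), (Yan, 22, Lyra, Xia, Nova), (Yan, 22, Lyra, Xia, Vega)}
π_{role2, sname2, sid} gives {(Argo, Ada, 22), (Delta, Dee, 26), (Gamma, Lee, 22), (Lyra, Xia, 22), (Lyra, Yan, 22), (Nova, Xia, 22), (Omega, Pat, 22), (Omega, Rae, 26), (Vega, Xia, 22)} (29 duplicate(s) eliminated).

{(Argo, Ada, 22), (Delta, Dee, 26), (Gamma, Lee, 22), (Lyra, Xia, 22), (Lyra, Yan, 22), (Nova, Xia, 22), (Omega, Pat, 22), (Omega, Rae, 26), (Vega, Xia, 22)}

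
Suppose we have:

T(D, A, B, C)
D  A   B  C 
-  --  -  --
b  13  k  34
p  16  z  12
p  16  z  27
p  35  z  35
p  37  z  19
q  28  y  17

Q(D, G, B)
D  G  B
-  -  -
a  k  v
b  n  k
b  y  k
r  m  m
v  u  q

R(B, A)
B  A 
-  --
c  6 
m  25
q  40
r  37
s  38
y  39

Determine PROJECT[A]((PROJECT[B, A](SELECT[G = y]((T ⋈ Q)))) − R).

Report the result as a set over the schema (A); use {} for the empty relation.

{13}

Natural join on D, B: {(b, 13, k, 34, n), (b, 13, k, 34, y)}
Selection G = y: {(b, 13, k, 34, y)}
Projecting to B, A: {(k, 13)}
Taking the difference: {(k, 13)}
Projecting to A: {13}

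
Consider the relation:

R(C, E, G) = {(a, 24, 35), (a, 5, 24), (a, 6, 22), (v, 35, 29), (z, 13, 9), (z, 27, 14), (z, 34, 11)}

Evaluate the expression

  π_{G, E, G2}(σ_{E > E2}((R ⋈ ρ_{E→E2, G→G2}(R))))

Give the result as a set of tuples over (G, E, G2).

{(11, 34, 14), (11, 34, 9), (14, 27, 9), (22, 6, 24), (35, 24, 22), (35, 24, 24)}

ρ[E→E2, G→G2]: schema becomes (C, E2, G2); tuples unchanged.
Natural join on C: {(a, 24, 35, 24, 35), (a, 24, 35, 5, 24), (a, 24, 35, 6, 22), (a, 5, 24, 24, 35), (a, 5, 24, 5, 24), (a, 5, 24, 6, 22), (a, 6, 22, 24, 35), (a, 6, 22, 5, 24), (a, 6, 22, 6, 22), (v, 35, 29, 35, 29), (z, 13, 9, 13, 9), (z, 13, 9, 27, 14), (z, 13, 9, 34, 11), (z, 27, 14, 13, 9), (z, 27, 14, 27, 14), (z, 27, 14, 34, 11), (z, 34, 11, 13, 9), (z, 34, 11, 27, 14), (z, 34, 11, 34, 11)}
Apply σ_{E > E2}; surviving tuples: {(a, 24, 35, 5, 24), (a, 24, 35, 6, 22), (a, 6, 22, 5, 24), (z, 27, 14, 13, 9), (z, 34, 11, 13, 9), (z, 34, 11, 27, 14)}
Projecting to G, E, G2: {(11, 34, 14), (11, 34, 9), (14, 27, 9), (22, 6, 24), (35, 24, 22), (35, 24, 24)}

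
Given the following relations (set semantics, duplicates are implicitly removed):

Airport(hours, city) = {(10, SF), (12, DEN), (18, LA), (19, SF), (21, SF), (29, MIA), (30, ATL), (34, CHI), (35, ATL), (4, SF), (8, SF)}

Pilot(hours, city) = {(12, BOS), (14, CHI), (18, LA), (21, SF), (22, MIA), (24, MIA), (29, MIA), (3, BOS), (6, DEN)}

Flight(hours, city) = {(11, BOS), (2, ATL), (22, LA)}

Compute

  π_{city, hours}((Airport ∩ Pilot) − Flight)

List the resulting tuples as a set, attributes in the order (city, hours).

{(LA, 18), (MIA, 29), (SF, 21)}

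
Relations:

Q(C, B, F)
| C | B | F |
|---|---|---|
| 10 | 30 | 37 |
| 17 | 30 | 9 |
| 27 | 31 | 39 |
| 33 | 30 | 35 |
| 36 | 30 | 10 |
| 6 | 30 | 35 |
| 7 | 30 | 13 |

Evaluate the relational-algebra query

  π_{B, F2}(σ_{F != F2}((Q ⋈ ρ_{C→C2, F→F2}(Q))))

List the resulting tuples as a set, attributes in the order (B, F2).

{(30, 10), (30, 13), (30, 35), (30, 37), (30, 9)}

ρ[C→C2, F→F2]: schema becomes (C2, B, F2); tuples unchanged.
Joining Q and ρ_{C→C2, F→F2}(Q) on B yields {(10, 30, 37, 10, 37), (10, 30, 37, 17, 9), (10, 30, 37, 33, 35), (10, 30, 37, 36, 10), (10, 30, 37, 6, 35), (10, 30, 37, 7, 13), (17, 30, 9, 10, 37), (17, 30, 9, 17, 9), (17, 30, 9, 33, 35), (17, 30, 9, 36, 10), (17, 30, 9, 6, 35), (17, 30, 9, 7, 13), (27, 31, 39, 27, 39), (33, 30, 35, 10, 37), (33, 30, 35, 17, 9), (33, 30, 35, 33, 35), (33, 30, 35, 36, 10), (33, 30, 35, 6, 35), (33, 30, 35, 7, 13), (36, 30, 10, 10, 37), (36, 30, 10, 17, 9), (36, 30, 10, 33, 35), (36, 30, 10, 36, 10), (36, 30, 10, 6, 35), (36, 30, 10, 7, 13), (6, 30, 35, 10, 37), (6, 30, 35, 17, 9), (6, 30, 35, 33, 35), (6, 30, 35, 36, 10), (6, 30, 35, 6, 35), (6, 30, 35, 7, 13), (7, 30, 13, 10, 37), (7, 30, 13, 17, 9), (7, 30, 13, 33, 35), (7, 30, 13, 36, 10), (7, 30, 13, 6, 35), (7, 30, 13, 7, 13)}.
Selection F != F2: {(10, 30, 37, 17, 9), (10, 30, 37, 33, 35), (10, 30, 37, 36, 10), (10, 30, 37, 6, 35), (10, 30, 37, 7, 13), (17, 30, 9, 10, 37), (17, 30, 9, 33, 35), (17, 30, 9, 36, 10), (17, 30, 9, 6, 35), (17, 30, 9, 7, 13), (33, 30, 35, 10, 37), (33, 30, 35, 17, 9), (33, 30, 35, 36, 10), (33, 30, 35, 7, 13), (36, 30, 10, 10, 37), (36, 30, 10, 17, 9), (36, 30, 10, 33, 35), (36, 30, 10, 6, 35), (36, 30, 10, 7, 13), (6, 30, 35, 10, 37), (6, 30, 35, 17, 9), (6, 30, 35, 36, 10), (6, 30, 35, 7, 13), (7, 30, 13, 10, 37), (7, 30, 13, 17, 9), (7, 30, 13, 33, 35), (7, 30, 13, 36, 10), (7, 30, 13, 6, 35)}
π[B, F2]: project onto (B, F2) (23 duplicate(s) eliminated) → {(30, 10), (30, 13), (30, 35), (30, 37), (30, 9)}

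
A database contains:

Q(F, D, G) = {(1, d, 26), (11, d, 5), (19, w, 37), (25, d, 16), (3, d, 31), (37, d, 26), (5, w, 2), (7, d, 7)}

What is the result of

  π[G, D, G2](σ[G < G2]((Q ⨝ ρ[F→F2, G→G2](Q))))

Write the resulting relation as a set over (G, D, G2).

{(16, d, 26), (16, d, 31), (2, w, 37), (26, d, 31), (5, d, 16), (5, d, 26), (5, d, 31), (5, d, 7), (7, d, 16), (7, d, 26), (7, d, 31)}

ρ[F→F2, G→G2]: schema becomes (F2, D, G2); tuples unchanged.
Joining Q and ρ[F→F2, G→G2](Q) on D yields {(1, d, 26, 1, 26), (1, d, 26, 11, 5), (1, d, 26, 25, 16), (1, d, 26, 3, 31), (1, d, 26, 37, 26), (1, d, 26, 7, 7), (11, d, 5, 1, 26), (11, d, 5, 11, 5), (11, d, 5, 25, 16), (11, d, 5, 3, 31), (11, d, 5, 37, 26), (11, d, 5, 7, 7), (19, w, 37, 19, 37), (19, w, 37, 5, 2), (25, d, 16, 1, 26), (25, d, 16, 11, 5), (25, d, 16, 25, 16), (25, d, 16, 3, 31), (25, d, 16, 37, 26), (25, d, 16, 7, 7), (3, d, 31, 1, 26), (3, d, 31, 11, 5), (3, d, 31, 25, 16), (3, d, 31, 3, 31), (3, d, 31, 37, 26), (3, d, 31, 7, 7), (37, d, 26, 1, 26), (37, d, 26, 11, 5), (37, d, 26, 25, 16), (37, d, 26, 3, 31), (37, d, 26, 37, 26), (37, d, 26, 7, 7), (5, w, 2, 19, 37), (5, w, 2, 5, 2), (7, d, 7, 1, 26), (7, d, 7, 11, 5), (7, d, 7, 25, 16), (7, d, 7, 3, 31), (7, d, 7, 37, 26), (7, d, 7, 7, 7)}.
Filtering on G < G2 leaves {(1, d, 26, 3, 31), (11, d, 5, 1, 26), (11, d, 5, 25, 16), (11, d, 5, 3, 31), (11, d, 5, 37, 26), (11, d, 5, 7, 7), (25, d, 16, 1, 26), (25, d, 16, 3, 31), (25, d, 16, 37, 26), (37, d, 26, 3, 31), (5, w, 2, 19, 37), (7, d, 7, 1, 26), (7, d, 7, 25, 16), (7, d, 7, 3, 31), (7, d, 7, 37, 26)}.
Projecting to G, D, G2 (4 duplicate(s) eliminated): {(16, d, 26), (16, d, 31), (2, w, 37), (26, d, 31), (5, d, 16), (5, d, 26), (5, d, 31), (5, d, 7), (7, d, 16), (7, d, 26), (7, d, 31)}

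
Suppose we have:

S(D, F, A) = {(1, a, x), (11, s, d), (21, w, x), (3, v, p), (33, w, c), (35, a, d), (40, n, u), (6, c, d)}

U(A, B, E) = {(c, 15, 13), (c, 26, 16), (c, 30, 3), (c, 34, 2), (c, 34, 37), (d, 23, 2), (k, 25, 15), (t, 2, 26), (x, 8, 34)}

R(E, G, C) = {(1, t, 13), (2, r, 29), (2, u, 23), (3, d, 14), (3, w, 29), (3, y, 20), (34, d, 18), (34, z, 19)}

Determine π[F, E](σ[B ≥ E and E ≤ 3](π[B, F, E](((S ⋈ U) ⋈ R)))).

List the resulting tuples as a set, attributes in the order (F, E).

Joining S and U on A yields {(1, a, x, 8, 34), (11, s, d, 23, 2), (21, w, x, 8, 34), (33, w, c, 15, 13), (33, w, c, 26, 16), (33, w, c, 30, 3), (33, w, c, 34, 2), (33, w, c, 34, 37), (35, a, d, 23, 2), (6, c, d, 23, 2)}.
Joining (S ⋈ U) and R on E yields {(1, a, x, 8, 34, d, 18), (1, a, x, 8, 34, z, 19), (11, s, d, 23, 2, r, 29), (11, s, d, 23, 2, u, 23), (21, w, x, 8, 34, d, 18), (21, w, x, 8, 34, z, 19), (33, w, c, 30, 3, d, 14), (33, w, c, 30, 3, w, 29), (33, w, c, 30, 3, y, 20), (33, w, c, 34, 2, r, 29), (33, w, c, 34, 2, u, 23), (35, a, d, 23, 2, r, 29), (35, a, d, 23, 2, u, 23), (6, c, d, 23, 2, r, 29), (6, c, d, 23, 2, u, 23)}.
π_{B, F, E} gives {(23, a, 2), (23, c, 2), (23, s, 2), (30, w, 3), (34, w, 2), (8, a, 34), (8, w, 34)} (8 duplicate(s) eliminated).
Apply σ_{B ≥ E and E ≤ 3}; surviving tuples: {(23, a, 2), (23, c, 2), (23, s, 2), (30, w, 3), (34, w, 2)}
π_{F, E} gives {(a, 2), (c, 2), (s, 2), (w, 2), (w, 3)}.

{(a, 2), (c, 2), (s, 2), (w, 2), (w, 3)}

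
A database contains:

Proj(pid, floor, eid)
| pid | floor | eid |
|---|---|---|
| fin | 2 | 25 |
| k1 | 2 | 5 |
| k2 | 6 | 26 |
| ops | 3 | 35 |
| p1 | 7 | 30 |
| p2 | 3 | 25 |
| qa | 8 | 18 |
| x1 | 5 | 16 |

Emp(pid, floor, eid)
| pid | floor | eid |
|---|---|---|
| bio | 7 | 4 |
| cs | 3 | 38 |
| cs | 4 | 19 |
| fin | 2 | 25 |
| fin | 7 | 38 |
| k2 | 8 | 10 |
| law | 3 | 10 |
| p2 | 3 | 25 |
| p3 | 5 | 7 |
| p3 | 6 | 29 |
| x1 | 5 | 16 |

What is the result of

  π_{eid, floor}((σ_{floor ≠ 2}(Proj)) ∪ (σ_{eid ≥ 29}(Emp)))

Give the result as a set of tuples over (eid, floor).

Apply σ_{floor ≠ 2}; surviving tuples: {(k2, 6, 26), (ops, 3, 35), (p1, 7, 30), (p2, 3, 25), (qa, 8, 18), (x1, 5, 16)}
Apply σ_{eid ≥ 29}; surviving tuples: {(cs, 3, 38), (fin, 7, 38), (p3, 6, 29)}
Taking the union: {(cs, 3, 38), (fin, 7, 38), (k2, 6, 26), (ops, 3, 35), (p1, 7, 30), (p2, 3, 25), (p3, 6, 29), (qa, 8, 18), (x1, 5, 16)}
Projecting to eid, floor: {(16, 5), (18, 8), (25, 3), (26, 6), (29, 6), (30, 7), (35, 3), (38, 3), (38, 7)}

{(16, 5), (18, 8), (25, 3), (26, 6), (29, 6), (30, 7), (35, 3), (38, 3), (38, 7)}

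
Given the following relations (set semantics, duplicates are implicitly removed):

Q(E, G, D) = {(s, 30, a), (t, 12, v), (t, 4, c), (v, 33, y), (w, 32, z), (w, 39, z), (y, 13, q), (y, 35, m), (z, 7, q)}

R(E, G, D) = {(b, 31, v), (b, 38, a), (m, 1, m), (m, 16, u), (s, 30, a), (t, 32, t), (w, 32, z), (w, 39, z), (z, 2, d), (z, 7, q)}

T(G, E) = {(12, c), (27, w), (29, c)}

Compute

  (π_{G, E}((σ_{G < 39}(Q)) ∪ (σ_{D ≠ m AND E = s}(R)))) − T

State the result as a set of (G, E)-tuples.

{(12, t), (13, y), (30, s), (32, w), (33, v), (35, y), (4, t), (7, z)}

Apply σ_{G < 39}; surviving tuples: {(s, 30, a), (t, 12, v), (t, 4, c), (v, 33, y), (w, 32, z), (y, 13, q), (y, 35, m), (z, 7, q)}
Apply σ_{D ≠ m AND E = s}; surviving tuples: {(s, 30, a)}
Set union of the two operands is {(s, 30, a), (t, 12, v), (t, 4, c), (v, 33, y), (w, 32, z), (y, 13, q), (y, 35, m), (z, 7, q)}.
Keep only column(s) G, E: {(12, t), (13, y), (30, s), (32, w), (33, v), (35, y), (4, t), (7, z)}
Set difference of the two operands is {(12, t), (13, y), (30, s), (32, w), (33, v), (35, y), (4, t), (7, z)}.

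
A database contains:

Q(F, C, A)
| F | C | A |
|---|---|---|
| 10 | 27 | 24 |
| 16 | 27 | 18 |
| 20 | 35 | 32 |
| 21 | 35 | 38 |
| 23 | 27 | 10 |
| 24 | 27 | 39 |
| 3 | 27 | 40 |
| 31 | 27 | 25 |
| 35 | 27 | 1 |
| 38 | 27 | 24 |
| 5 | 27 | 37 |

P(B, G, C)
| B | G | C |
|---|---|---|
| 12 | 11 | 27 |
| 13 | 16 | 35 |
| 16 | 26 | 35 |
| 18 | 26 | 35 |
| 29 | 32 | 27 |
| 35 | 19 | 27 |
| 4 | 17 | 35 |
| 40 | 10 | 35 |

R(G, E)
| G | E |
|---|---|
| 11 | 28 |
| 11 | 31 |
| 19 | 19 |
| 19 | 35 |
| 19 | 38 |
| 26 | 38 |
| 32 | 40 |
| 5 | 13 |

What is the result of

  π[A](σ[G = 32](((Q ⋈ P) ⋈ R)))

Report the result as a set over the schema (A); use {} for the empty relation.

{1, 10, 18, 24, 25, 37, 39, 40}

Natural join on C: {(10, 27, 24, 12, 11), (10, 27, 24, 29, 32), (10, 27, 24, 35, 19), (16, 27, 18, 12, 11), (16, 27, 18, 29, 32), (16, 27, 18, 35, 19), (20, 35, 32, 13, 16), (20, 35, 32, 16, 26), (20, 35, 32, 18, 26), (20, 35, 32, 4, 17), (20, 35, 32, 40, 10), (21, 35, 38, 13, 16), (21, 35, 38, 16, 26), (21, 35, 38, 18, 26), (21, 35, 38, 4, 17), (21, 35, 38, 40, 10), (23, 27, 10, 12, 11), (23, 27, 10, 29, 32), (23, 27, 10, 35, 19), (24, 27, 39, 12, 11), (24, 27, 39, 29, 32), (24, 27, 39, 35, 19), (3, 27, 40, 12, 11), (3, 27, 40, 29, 32), (3, 27, 40, 35, 19), (31, 27, 25, 12, 11), (31, 27, 25, 29, 32), (31, 27, 25, 35, 19), (35, 27, 1, 12, 11), (35, 27, 1, 29, 32), (35, 27, 1, 35, 19), (38, 27, 24, 12, 11), (38, 27, 24, 29, 32), (38, 27, 24, 35, 19), (5, 27, 37, 12, 11), (5, 27, 37, 29, 32), (5, 27, 37, 35, 19)}
Natural join on G: {(10, 27, 24, 12, 11, 28), (10, 27, 24, 12, 11, 31), (10, 27, 24, 29, 32, 40), (10, 27, 24, 35, 19, 19), (10, 27, 24, 35, 19, 35), (10, 27, 24, 35, 19, 38), (16, 27, 18, 12, 11, 28), (16, 27, 18, 12, 11, 31), (16, 27, 18, 29, 32, 40), (16, 27, 18, 35, 19, 19), (16, 27, 18, 35, 19, 35), (16, 27, 18, 35, 19, 38), (20, 35, 32, 16, 26, 38), (20, 35, 32, 18, 26, 38), (21, 35, 38, 16, 26, 38), (21, 35, 38, 18, 26, 38), (23, 27, 10, 12, 11, 28), (23, 27, 10, 12, 11, 31), (23, 27, 10, 29, 32, 40), (23, 27, 10, 35, 19, 19), (23, 27, 10, 35, 19, 35), (23, 27, 10, 35, 19, 38), (24, 27, 39, 12, 11, 28), (24, 27, 39, 12, 11, 31), (24, 27, 39, 29, 32, 40), (24, 27, 39, 35, 19, 19), (24, 27, 39, 35, 19, 35), (24, 27, 39, 35, 19, 38), (3, 27, 40, 12, 11, 28), (3, 27, 40, 12, 11, 31), (3, 27, 40, 29, 32, 40), (3, 27, 40, 35, 19, 19), (3, 27, 40, 35, 19, 35), (3, 27, 40, 35, 19, 38), (31, 27, 25, 12, 11, 28), (31, 27, 25, 12, 11, 31), (31, 27, 25, 29, 32, 40), (31, 27, 25, 35, 19, 19), (31, 27, 25, 35, 19, 35), (31, 27, 25, 35, 19, 38), (35, 27, 1, 12, 11, 28), (35, 27, 1, 12, 11, 31), (35, 27, 1, 29, 32, 40), (35, 27, 1, 35, 19, 19), (35, 27, 1, 35, 19, 35), (35, 27, 1, 35, 19, 38), (38, 27, 24, 12, 11, 28), (38, 27, 24, 12, 11, 31), (38, 27, 24, 29, 32, 40), (38, 27, 24, 35, 19, 19), (38, 27, 24, 35, 19, 35), (38, 27, 24, 35, 19, 38), (5, 27, 37, 12, 11, 28), (5, 27, 37, 12, 11, 31), (5, 27, 37, 29, 32, 40), (5, 27, 37, 35, 19, 19), (5, 27, 37, 35, 19, 35), (5, 27, 37, 35, 19, 38)}
σ[G = 32]: keep tuples satisfying G = 32 → {(10, 27, 24, 29, 32, 40), (16, 27, 18, 29, 32, 40), (23, 27, 10, 29, 32, 40), (24, 27, 39, 29, 32, 40), (3, 27, 40, 29, 32, 40), (31, 27, 25, 29, 32, 40), (35, 27, 1, 29, 32, 40), (38, 27, 24, 29, 32, 40), (5, 27, 37, 29, 32, 40)}
Keep only column(s) A (1 duplicate(s) eliminated): {1, 10, 18, 24, 25, 37, 39, 40}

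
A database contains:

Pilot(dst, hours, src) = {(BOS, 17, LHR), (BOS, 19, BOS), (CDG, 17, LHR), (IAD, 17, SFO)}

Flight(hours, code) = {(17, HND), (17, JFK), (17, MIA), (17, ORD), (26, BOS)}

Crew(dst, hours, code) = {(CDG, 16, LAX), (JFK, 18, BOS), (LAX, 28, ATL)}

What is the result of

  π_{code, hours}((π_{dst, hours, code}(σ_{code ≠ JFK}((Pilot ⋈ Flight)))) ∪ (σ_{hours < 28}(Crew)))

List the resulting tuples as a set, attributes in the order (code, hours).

{(BOS, 18), (HND, 17), (LAX, 16), (MIA, 17), (ORD, 17)}

Pilot ⋈ Flight (natural join on hours): {(BOS, 17, LHR, HND), (BOS, 17, LHR, JFK), (BOS, 17, LHR, MIA), (BOS, 17, LHR, ORD), (CDG, 17, LHR, HND), (CDG, 17, LHR, JFK), (CDG, 17, LHR, MIA), (CDG, 17, LHR, ORD), (IAD, 17, SFO, HND), (IAD, 17, SFO, JFK), (IAD, 17, SFO, MIA), (IAD, 17, SFO, ORD)}
Filtering on code ≠ JFK leaves {(BOS, 17, LHR, HND), (BOS, 17, LHR, MIA), (BOS, 17, LHR, ORD), (CDG, 17, LHR, HND), (CDG, 17, LHR, MIA), (CDG, 17, LHR, ORD), (IAD, 17, SFO, HND), (IAD, 17, SFO, MIA), (IAD, 17, SFO, ORD)}.
π_{dst, hours, code} gives {(BOS, 17, HND), (BOS, 17, MIA), (BOS, 17, ORD), (CDG, 17, HND), (CDG, 17, MIA), (CDG, 17, ORD), (IAD, 17, HND), (IAD, 17, MIA), (IAD, 17, ORD)}.
Filtering on hours < 28 leaves {(CDG, 16, LAX), (JFK, 18, BOS)}.
Union: {(BOS, 17, HND), (BOS, 17, MIA), (BOS, 17, ORD), (CDG, 17, HND), (CDG, 17, MIA), (CDG, 17, ORD), (IAD, 17, HND), (IAD, 17, MIA), (IAD, 17, ORD)} with {(CDG, 16, LAX), (JFK, 18, BOS)} → {(BOS, 17, HND), (BOS, 17, MIA), (BOS, 17, ORD), (CDG, 16, LAX), (CDG, 17, HND), (CDG, 17, MIA), (CDG, 17, ORD), (IAD, 17, HND), (IAD, 17, MIA), (IAD, 17, ORD), (JFK, 18, BOS)}
π_{code, hours} gives {(BOS, 18), (HND, 17), (LAX, 16), (MIA, 17), (ORD, 17)} (6 duplicate(s) eliminated).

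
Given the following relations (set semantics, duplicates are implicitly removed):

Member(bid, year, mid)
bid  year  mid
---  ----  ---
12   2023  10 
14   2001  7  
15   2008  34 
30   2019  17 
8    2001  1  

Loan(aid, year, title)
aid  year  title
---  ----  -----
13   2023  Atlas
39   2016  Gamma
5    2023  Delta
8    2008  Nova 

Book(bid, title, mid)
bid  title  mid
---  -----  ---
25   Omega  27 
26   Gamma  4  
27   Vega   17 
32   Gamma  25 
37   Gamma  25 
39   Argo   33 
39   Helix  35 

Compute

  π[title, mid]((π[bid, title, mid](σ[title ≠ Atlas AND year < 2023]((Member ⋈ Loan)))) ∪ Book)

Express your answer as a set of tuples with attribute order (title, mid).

Member ⋈ Loan (natural join on year): {(12, 2023, 10, 13, Atlas), (12, 2023, 10, 5, Delta), (15, 2008, 34, 8, Nova)}
Apply σ_{title ≠ Atlas AND year < 2023}; surviving tuples: {(15, 2008, 34, 8, Nova)}
π_{bid, title, mid} gives {(15, Nova, 34)}.
Taking the union: {(15, Nova, 34), (25, Omega, 27), (26, Gamma, 4), (27, Vega, 17), (32, Gamma, 25), (37, Gamma, 25), (39, Argo, 33), (39, Helix, 35)}
π_{title, mid} gives {(Argo, 33), (Gamma, 25), (Gamma, 4), (Helix, 35), (Nova, 34), (Omega, 27), (Vega, 17)} (1 duplicate(s) eliminated).

{(Argo, 33), (Gamma, 25), (Gamma, 4), (Helix, 35), (Nova, 34), (Omega, 27), (Vega, 17)}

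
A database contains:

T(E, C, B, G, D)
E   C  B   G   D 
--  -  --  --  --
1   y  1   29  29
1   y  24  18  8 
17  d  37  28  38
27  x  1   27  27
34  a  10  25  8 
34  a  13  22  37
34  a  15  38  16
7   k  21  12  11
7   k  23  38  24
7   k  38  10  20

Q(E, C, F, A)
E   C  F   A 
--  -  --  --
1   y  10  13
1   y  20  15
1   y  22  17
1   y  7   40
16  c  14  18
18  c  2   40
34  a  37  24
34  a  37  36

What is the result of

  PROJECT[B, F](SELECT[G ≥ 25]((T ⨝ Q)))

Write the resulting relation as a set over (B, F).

T ⋈ Q (natural join on E, C): {(1, y, 1, 29, 29, 10, 13), (1, y, 1, 29, 29, 20, 15), (1, y, 1, 29, 29, 22, 17), (1, y, 1, 29, 29, 7, 40), (1, y, 24, 18, 8, 10, 13), (1, y, 24, 18, 8, 20, 15), (1, y, 24, 18, 8, 22, 17), (1, y, 24, 18, 8, 7, 40), (34, a, 10, 25, 8, 37, 24), (34, a, 10, 25, 8, 37, 36), (34, a, 13, 22, 37, 37, 24), (34, a, 13, 22, 37, 37, 36), (34, a, 15, 38, 16, 37, 24), (34, a, 15, 38, 16, 37, 36)}
Selection G ≥ 25: {(1, y, 1, 29, 29, 10, 13), (1, y, 1, 29, 29, 20, 15), (1, y, 1, 29, 29, 22, 17), (1, y, 1, 29, 29, 7, 40), (34, a, 10, 25, 8, 37, 24), (34, a, 10, 25, 8, 37, 36), (34, a, 15, 38, 16, 37, 24), (34, a, 15, 38, 16, 37, 36)}
Keep only column(s) B, F (2 duplicate(s) eliminated): {(1, 10), (1, 20), (1, 22), (1, 7), (10, 37), (15, 37)}

{(1, 10), (1, 20), (1, 22), (1, 7), (10, 37), (15, 37)}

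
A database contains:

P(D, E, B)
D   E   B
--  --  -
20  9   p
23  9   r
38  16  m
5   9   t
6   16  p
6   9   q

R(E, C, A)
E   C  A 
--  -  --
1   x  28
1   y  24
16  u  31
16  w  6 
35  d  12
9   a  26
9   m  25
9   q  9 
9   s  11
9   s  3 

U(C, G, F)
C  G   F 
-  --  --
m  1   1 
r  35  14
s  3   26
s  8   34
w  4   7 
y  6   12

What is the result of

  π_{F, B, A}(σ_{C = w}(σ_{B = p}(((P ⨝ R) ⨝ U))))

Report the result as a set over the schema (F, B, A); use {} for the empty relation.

{(7, p, 6)}

P ⋈ R (natural join on E): {(20, 9, p, a, 26), (20, 9, p, m, 25), (20, 9, p, q, 9), (20, 9, p, s, 11), (20, 9, p, s, 3), (23, 9, r, a, 26), (23, 9, r, m, 25), (23, 9, r, q, 9), (23, 9, r, s, 11), (23, 9, r, s, 3), (38, 16, m, u, 31), (38, 16, m, w, 6), (5, 9, t, a, 26), (5, 9, t, m, 25), (5, 9, t, q, 9), (5, 9, t, s, 11), (5, 9, t, s, 3), (6, 16, p, u, 31), (6, 16, p, w, 6), (6, 9, q, a, 26), (6, 9, q, m, 25), (6, 9, q, q, 9), (6, 9, q, s, 11), (6, 9, q, s, 3)}
(P ⨝ R) ⋈ U (natural join on C): {(20, 9, p, m, 25, 1, 1), (20, 9, p, s, 11, 3, 26), (20, 9, p, s, 11, 8, 34), (20, 9, p, s, 3, 3, 26), (20, 9, p, s, 3, 8, 34), (23, 9, r, m, 25, 1, 1), (23, 9, r, s, 11, 3, 26), (23, 9, r, s, 11, 8, 34), (23, 9, r, s, 3, 3, 26), (23, 9, r, s, 3, 8, 34), (38, 16, m, w, 6, 4, 7), (5, 9, t, m, 25, 1, 1), (5, 9, t, s, 11, 3, 26), (5, 9, t, s, 11, 8, 34), (5, 9, t, s, 3, 3, 26), (5, 9, t, s, 3, 8, 34), (6, 16, p, w, 6, 4, 7), (6, 9, q, m, 25, 1, 1), (6, 9, q, s, 11, 3, 26), (6, 9, q, s, 11, 8, 34), (6, 9, q, s, 3, 3, 26), (6, 9, q, s, 3, 8, 34)}
Selection B = p: {(20, 9, p, m, 25, 1, 1), (20, 9, p, s, 11, 3, 26), (20, 9, p, s, 11, 8, 34), (20, 9, p, s, 3, 3, 26), (20, 9, p, s, 3, 8, 34), (6, 16, p, w, 6, 4, 7)}
Selection C = w: {(6, 16, p, w, 6, 4, 7)}
π_{F, B, A} gives {(7, p, 6)}.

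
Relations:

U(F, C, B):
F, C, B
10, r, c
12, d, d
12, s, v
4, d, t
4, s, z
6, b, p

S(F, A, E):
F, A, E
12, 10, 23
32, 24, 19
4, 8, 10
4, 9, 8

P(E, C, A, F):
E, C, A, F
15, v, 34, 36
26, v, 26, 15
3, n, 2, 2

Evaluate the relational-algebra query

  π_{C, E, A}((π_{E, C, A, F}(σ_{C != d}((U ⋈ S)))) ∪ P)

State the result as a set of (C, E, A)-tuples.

U ⋈ S (natural join on F): {(12, d, d, 10, 23), (12, s, v, 10, 23), (4, d, t, 8, 10), (4, d, t, 9, 8), (4, s, z, 8, 10), (4, s, z, 9, 8)}
σ[C != d]: keep tuples satisfying C != d → {(12, s, v, 10, 23), (4, s, z, 8, 10), (4, s, z, 9, 8)}
π[E, C, A, F]: project onto (E, C, A, F) → {(10, s, 8, 4), (23, s, 10, 12), (8, s, 9, 4)}
Union: {(10, s, 8, 4), (23, s, 10, 12), (8, s, 9, 4)} with {(15, v, 34, 36), (26, v, 26, 15), (3, n, 2, 2)} → {(10, s, 8, 4), (15, v, 34, 36), (23, s, 10, 12), (26, v, 26, 15), (3, n, 2, 2), (8, s, 9, 4)}
π[C, E, A]: project onto (C, E, A) → {(n, 3, 2), (s, 10, 8), (s, 23, 10), (s, 8, 9), (v, 15, 34), (v, 26, 26)}

{(n, 3, 2), (s, 10, 8), (s, 23, 10), (s, 8, 9), (v, 15, 34), (v, 26, 26)}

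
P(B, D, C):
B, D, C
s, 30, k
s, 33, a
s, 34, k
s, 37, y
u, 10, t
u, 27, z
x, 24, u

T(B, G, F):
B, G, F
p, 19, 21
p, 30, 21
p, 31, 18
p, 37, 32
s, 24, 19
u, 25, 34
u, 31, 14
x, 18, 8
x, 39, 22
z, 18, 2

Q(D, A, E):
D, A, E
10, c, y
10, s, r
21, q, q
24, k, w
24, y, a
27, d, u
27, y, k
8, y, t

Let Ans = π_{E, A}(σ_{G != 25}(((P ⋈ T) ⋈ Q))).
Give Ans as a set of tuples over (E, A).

Joining P and T on B yields {(s, 30, k, 24, 19), (s, 33, a, 24, 19), (s, 34, k, 24, 19), (s, 37, y, 24, 19), (u, 10, t, 25, 34), (u, 10, t, 31, 14), (u, 27, z, 25, 34), (u, 27, z, 31, 14), (x, 24, u, 18, 8), (x, 24, u, 39, 22)}.
Joining (P ⋈ T) and Q on D yields {(u, 10, t, 25, 34, c, y), (u, 10, t, 25, 34, s, r), (u, 10, t, 31, 14, c, y), (u, 10, t, 31, 14, s, r), (u, 27, z, 25, 34, d, u), (u, 27, z, 25, 34, y, k), (u, 27, z, 31, 14, d, u), (u, 27, z, 31, 14, y, k), (x, 24, u, 18, 8, k, w), (x, 24, u, 18, 8, y, a), (x, 24, u, 39, 22, k, w), (x, 24, u, 39, 22, y, a)}.
Selection G != 25: {(u, 10, t, 31, 14, c, y), (u, 10, t, 31, 14, s, r), (u, 27, z, 31, 14, d, u), (u, 27, z, 31, 14, y, k), (x, 24, u, 18, 8, k, w), (x, 24, u, 18, 8, y, a), (x, 24, u, 39, 22, k, w), (x, 24, u, 39, 22, y, a)}
π[E, A]: project onto (E, A) (2 duplicate(s) eliminated) → {(a, y), (k, y), (r, s), (u, d), (w, k), (y, c)}

{(a, y), (k, y), (r, s), (u, d), (w, k), (y, c)}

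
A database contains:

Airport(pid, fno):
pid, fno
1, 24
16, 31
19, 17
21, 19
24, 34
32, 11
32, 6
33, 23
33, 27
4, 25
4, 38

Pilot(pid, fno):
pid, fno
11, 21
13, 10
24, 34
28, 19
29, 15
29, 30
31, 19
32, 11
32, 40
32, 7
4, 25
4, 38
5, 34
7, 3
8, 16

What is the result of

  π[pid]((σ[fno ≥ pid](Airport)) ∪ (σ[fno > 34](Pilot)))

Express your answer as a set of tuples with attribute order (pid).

{1, 16, 24, 32, 4}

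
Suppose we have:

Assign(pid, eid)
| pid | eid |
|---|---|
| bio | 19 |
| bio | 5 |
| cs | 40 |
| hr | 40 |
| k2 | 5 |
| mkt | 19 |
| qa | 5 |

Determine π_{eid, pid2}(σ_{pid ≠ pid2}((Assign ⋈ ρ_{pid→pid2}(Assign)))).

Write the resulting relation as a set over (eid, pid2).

ρ[pid→pid2]: schema becomes (pid2, eid); tuples unchanged.
Assign ⋈ ρ_{pid→pid2}(Assign) (natural join on eid): {(bio, 19, bio), (bio, 19, mkt), (bio, 5, bio), (bio, 5, k2), (bio, 5, qa), (cs, 40, cs), (cs, 40, hr), (hr, 40, cs), (hr, 40, hr), (k2, 5, bio), (k2, 5, k2), (k2, 5, qa), (mkt, 19, bio), (mkt, 19, mkt), (qa, 5, bio), (qa, 5, k2), (qa, 5, qa)}
Filtering on pid ≠ pid2 leaves {(bio, 19, mkt), (bio, 5, k2), (bio, 5, qa), (cs, 40, hr), (hr, 40, cs), (k2, 5, bio), (k2, 5, qa), (mkt, 19, bio), (qa, 5, bio), (qa, 5, k2)}.
Keep only column(s) eid, pid2 (3 duplicate(s) eliminated): {(19, bio), (19, mkt), (40, cs), (40, hr), (5, bio), (5, k2), (5, qa)}

{(19, bio), (19, mkt), (40, cs), (40, hr), (5, bio), (5, k2), (5, qa)}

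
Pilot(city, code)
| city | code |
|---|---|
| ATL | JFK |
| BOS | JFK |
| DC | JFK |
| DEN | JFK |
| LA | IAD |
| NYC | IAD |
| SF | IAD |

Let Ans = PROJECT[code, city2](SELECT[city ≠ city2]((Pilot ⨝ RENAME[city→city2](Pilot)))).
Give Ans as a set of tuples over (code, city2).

{(IAD, LA), (IAD, NYC), (IAD, SF), (JFK, ATL), (JFK, BOS), (JFK, DC), (JFK, DEN)}

ρ[city→city2]: schema becomes (city2, code); tuples unchanged.
Joining Pilot and RENAME[city→city2](Pilot) on code yields {(ATL, JFK, ATL), (ATL, JFK, BOS), (ATL, JFK, DC), (ATL, JFK, DEN), (BOS, JFK, ATL), (BOS, JFK, BOS), (BOS, JFK, DC), (BOS, JFK, DEN), (DC, JFK, ATL), (DC, JFK, BOS), (DC, JFK, DC), (DC, JFK, DEN), (DEN, JFK, ATL), (DEN, JFK, BOS), (DEN, JFK, DC), (DEN, JFK, DEN), (LA, IAD, LA), (LA, IAD, NYC), (LA, IAD, SF), (NYC, IAD, LA), (NYC, IAD, NYC), (NYC, IAD, SF), (SF, IAD, LA), (SF, IAD, NYC), (SF, IAD, SF)}.
Filtering on city ≠ city2 leaves {(ATL, JFK, BOS), (ATL, JFK, DC), (ATL, JFK, DEN), (BOS, JFK, ATL), (BOS, JFK, DC), (BOS, JFK, DEN), (DC, JFK, ATL), (DC, JFK, BOS), (DC, JFK, DEN), (DEN, JFK, ATL), (DEN, JFK, BOS), (DEN, JFK, DC), (LA, IAD, NYC), (LA, IAD, SF), (NYC, IAD, LA), (NYC, IAD, SF), (SF, IAD, LA), (SF, IAD, NYC)}.
Keep only column(s) code, city2 (11 duplicate(s) eliminated): {(IAD, LA), (IAD, NYC), (IAD, SF), (JFK, ATL), (JFK, BOS), (JFK, DC), (JFK, DEN)}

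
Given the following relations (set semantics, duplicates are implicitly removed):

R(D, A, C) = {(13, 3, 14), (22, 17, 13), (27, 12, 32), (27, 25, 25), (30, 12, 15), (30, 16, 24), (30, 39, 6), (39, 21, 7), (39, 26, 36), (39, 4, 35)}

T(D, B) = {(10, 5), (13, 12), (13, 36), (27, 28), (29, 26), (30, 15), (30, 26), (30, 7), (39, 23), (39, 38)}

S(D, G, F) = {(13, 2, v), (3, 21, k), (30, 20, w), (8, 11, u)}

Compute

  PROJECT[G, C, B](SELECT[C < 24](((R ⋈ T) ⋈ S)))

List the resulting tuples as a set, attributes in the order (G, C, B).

R ⋈ T (natural join on D): {(13, 3, 14, 12), (13, 3, 14, 36), (27, 12, 32, 28), (27, 25, 25, 28), (30, 12, 15, 15), (30, 12, 15, 26), (30, 12, 15, 7), (30, 16, 24, 15), (30, 16, 24, 26), (30, 16, 24, 7), (30, 39, 6, 15), (30, 39, 6, 26), (30, 39, 6, 7), (39, 21, 7, 23), (39, 21, 7, 38), (39, 26, 36, 23), (39, 26, 36, 38), (39, 4, 35, 23), (39, 4, 35, 38)}
(R ⋈ T) ⋈ S (natural join on D): {(13, 3, 14, 12, 2, v), (13, 3, 14, 36, 2, v), (30, 12, 15, 15, 20, w), (30, 12, 15, 26, 20, w), (30, 12, 15, 7, 20, w), (30, 16, 24, 15, 20, w), (30, 16, 24, 26, 20, w), (30, 16, 24, 7, 20, w), (30, 39, 6, 15, 20, w), (30, 39, 6, 26, 20, w), (30, 39, 6, 7, 20, w)}
Selection C < 24: {(13, 3, 14, 12, 2, v), (13, 3, 14, 36, 2, v), (30, 12, 15, 15, 20, w), (30, 12, 15, 26, 20, w), (30, 12, 15, 7, 20, w), (30, 39, 6, 15, 20, w), (30, 39, 6, 26, 20, w), (30, 39, 6, 7, 20, w)}
Projecting to G, C, B: {(2, 14, 12), (2, 14, 36), (20, 15, 15), (20, 15, 26), (20, 15, 7), (20, 6, 15), (20, 6, 26), (20, 6, 7)}

{(2, 14, 12), (2, 14, 36), (20, 15, 15), (20, 15, 26), (20, 15, 7), (20, 6, 15), (20, 6, 26), (20, 6, 7)}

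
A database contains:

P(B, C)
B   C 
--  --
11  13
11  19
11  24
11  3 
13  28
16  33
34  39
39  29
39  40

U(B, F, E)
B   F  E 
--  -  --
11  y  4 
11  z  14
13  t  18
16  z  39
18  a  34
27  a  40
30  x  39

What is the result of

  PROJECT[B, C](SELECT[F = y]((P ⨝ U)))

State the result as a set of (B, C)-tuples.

Joining P and U on B yields {(11, 13, y, 4), (11, 13, z, 14), (11, 19, y, 4), (11, 19, z, 14), (11, 24, y, 4), (11, 24, z, 14), (11, 3, y, 4), (11, 3, z, 14), (13, 28, t, 18), (16, 33, z, 39)}.
Apply σ_{F = y}; surviving tuples: {(11, 13, y, 4), (11, 19, y, 4), (11, 24, y, 4), (11, 3, y, 4)}
Projecting to B, C: {(11, 13), (11, 19), (11, 24), (11, 3)}

{(11, 13), (11, 19), (11, 24), (11, 3)}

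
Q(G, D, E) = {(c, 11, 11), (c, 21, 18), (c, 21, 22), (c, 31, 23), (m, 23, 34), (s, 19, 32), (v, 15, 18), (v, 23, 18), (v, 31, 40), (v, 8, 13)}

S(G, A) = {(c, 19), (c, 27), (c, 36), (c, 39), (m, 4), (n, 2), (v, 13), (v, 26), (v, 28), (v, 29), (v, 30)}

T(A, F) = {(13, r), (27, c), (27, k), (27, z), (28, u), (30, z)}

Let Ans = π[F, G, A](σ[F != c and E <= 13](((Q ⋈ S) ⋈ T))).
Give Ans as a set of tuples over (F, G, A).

{(k, c, 27), (r, v, 13), (u, v, 28), (z, c, 27), (z, v, 30)}

Q ⋈ S (natural join on G): {(c, 11, 11, 19), (c, 11, 11, 27), (c, 11, 11, 36), (c, 11, 11, 39), (c, 21, 18, 19), (c, 21, 18, 27), (c, 21, 18, 36), (c, 21, 18, 39), (c, 21, 22, 19), (c, 21, 22, 27), (c, 21, 22, 36), (c, 21, 22, 39), (c, 31, 23, 19), (c, 31, 23, 27), (c, 31, 23, 36), (c, 31, 23, 39), (m, 23, 34, 4), (v, 15, 18, 13), (v, 15, 18, 26), (v, 15, 18, 28), (v, 15, 18, 29), (v, 15, 18, 30), (v, 23, 18, 13), (v, 23, 18, 26), (v, 23, 18, 28), (v, 23, 18, 29), (v, 23, 18, 30), (v, 31, 40, 13), (v, 31, 40, 26), (v, 31, 40, 28), (v, 31, 40, 29), (v, 31, 40, 30), (v, 8, 13, 13), (v, 8, 13, 26), (v, 8, 13, 28), (v, 8, 13, 29), (v, 8, 13, 30)}
(Q ⋈ S) ⋈ T (natural join on A): {(c, 11, 11, 27, c), (c, 11, 11, 27, k), (c, 11, 11, 27, z), (c, 21, 18, 27, c), (c, 21, 18, 27, k), (c, 21, 18, 27, z), (c, 21, 22, 27, c), (c, 21, 22, 27, k), (c, 21, 22, 27, z), (c, 31, 23, 27, c), (c, 31, 23, 27, k), (c, 31, 23, 27, z), (v, 15, 18, 13, r), (v, 15, 18, 28, u), (v, 15, 18, 30, z), (v, 23, 18, 13, r), (v, 23, 18, 28, u), (v, 23, 18, 30, z), (v, 31, 40, 13, r), (v, 31, 40, 28, u), (v, 31, 40, 30, z), (v, 8, 13, 13, r), (v, 8, 13, 28, u), (v, 8, 13, 30, z)}
Filtering on F != c and E <= 13 leaves {(c, 11, 11, 27, k), (c, 11, 11, 27, z), (v, 8, 13, 13, r), (v, 8, 13, 28, u), (v, 8, 13, 30, z)}.
Keep only column(s) F, G, A: {(k, c, 27), (r, v, 13), (u, v, 28), (z, c, 27), (z, v, 30)}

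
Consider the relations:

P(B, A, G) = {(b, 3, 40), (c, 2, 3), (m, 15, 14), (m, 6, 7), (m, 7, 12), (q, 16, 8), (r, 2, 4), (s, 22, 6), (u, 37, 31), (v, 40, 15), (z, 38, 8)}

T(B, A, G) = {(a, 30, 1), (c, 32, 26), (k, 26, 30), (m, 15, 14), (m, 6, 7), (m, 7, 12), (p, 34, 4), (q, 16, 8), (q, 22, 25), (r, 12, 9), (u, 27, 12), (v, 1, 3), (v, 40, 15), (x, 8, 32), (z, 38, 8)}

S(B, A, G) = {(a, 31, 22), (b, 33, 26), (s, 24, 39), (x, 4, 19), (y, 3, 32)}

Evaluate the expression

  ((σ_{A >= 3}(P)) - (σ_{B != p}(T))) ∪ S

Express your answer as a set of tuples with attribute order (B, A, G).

{(a, 31, 22), (b, 3, 40), (b, 33, 26), (s, 22, 6), (s, 24, 39), (u, 37, 31), (x, 4, 19), (y, 3, 32)}

Apply σ_{A >= 3}; surviving tuples: {(b, 3, 40), (m, 15, 14), (m, 6, 7), (m, 7, 12), (q, 16, 8), (s, 22, 6), (u, 37, 31), (v, 40, 15), (z, 38, 8)}
Apply σ_{B != p}; surviving tuples: {(a, 30, 1), (c, 32, 26), (k, 26, 30), (m, 15, 14), (m, 6, 7), (m, 7, 12), (q, 16, 8), (q, 22, 25), (r, 12, 9), (u, 27, 12), (v, 1, 3), (v, 40, 15), (x, 8, 32), (z, 38, 8)}
Taking the difference: {(b, 3, 40), (s, 22, 6), (u, 37, 31)}
Taking the union: {(a, 31, 22), (b, 3, 40), (b, 33, 26), (s, 22, 6), (s, 24, 39), (u, 37, 31), (x, 4, 19), (y, 3, 32)}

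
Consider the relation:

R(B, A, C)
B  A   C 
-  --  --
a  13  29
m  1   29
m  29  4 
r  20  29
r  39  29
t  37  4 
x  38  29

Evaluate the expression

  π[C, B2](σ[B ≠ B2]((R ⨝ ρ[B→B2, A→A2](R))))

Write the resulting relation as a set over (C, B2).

ρ[B→B2, A→A2]: schema becomes (B2, A2, C); tuples unchanged.
Natural join on C: {(a, 13, 29, a, 13), (a, 13, 29, m, 1), (a, 13, 29, r, 20), (a, 13, 29, r, 39), (a, 13, 29, x, 38), (m, 1, 29, a, 13), (m, 1, 29, m, 1), (m, 1, 29, r, 20), (m, 1, 29, r, 39), (m, 1, 29, x, 38), (m, 29, 4, m, 29), (m, 29, 4, t, 37), (r, 20, 29, a, 13), (r, 20, 29, m, 1), (r, 20, 29, r, 20), (r, 20, 29, r, 39), (r, 20, 29, x, 38), (r, 39, 29, a, 13), (r, 39, 29, m, 1), (r, 39, 29, r, 20), (r, 39, 29, r, 39), (r, 39, 29, x, 38), (t, 37, 4, m, 29), (t, 37, 4, t, 37), (x, 38, 29, a, 13), (x, 38, 29, m, 1), (x, 38, 29, r, 20), (x, 38, 29, r, 39), (x, 38, 29, x, 38)}
Selection B ≠ B2: {(a, 13, 29, m, 1), (a, 13, 29, r, 20), (a, 13, 29, r, 39), (a, 13, 29, x, 38), (m, 1, 29, a, 13), (m, 1, 29, r, 20), (m, 1, 29, r, 39), (m, 1, 29, x, 38), (m, 29, 4, t, 37), (r, 20, 29, a, 13), (r, 20, 29, m, 1), (r, 20, 29, x, 38), (r, 39, 29, a, 13), (r, 39, 29, m, 1), (r, 39, 29, x, 38), (t, 37, 4, m, 29), (x, 38, 29, a, 13), (x, 38, 29, m, 1), (x, 38, 29, r, 20), (x, 38, 29, r, 39)}
π[C, B2]: project onto (C, B2) (14 duplicate(s) eliminated) → {(29, a), (29, m), (29, r), (29, x), (4, m), (4, t)}

{(29, a), (29, m), (29, r), (29, x), (4, m), (4, t)}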